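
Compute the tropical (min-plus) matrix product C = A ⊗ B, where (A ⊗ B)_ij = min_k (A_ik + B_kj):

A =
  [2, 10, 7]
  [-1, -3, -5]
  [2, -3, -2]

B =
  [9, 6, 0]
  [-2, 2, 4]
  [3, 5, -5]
A ⊗ B =
  [8, 8, 2]
  [-5, -1, -10]
  [-5, -1, -7]

Apply the min-plus product entry-by-entry:
  C[0][0] = min over k of (A[0][0] + B[0][0] = 2 + 9 = 11, A[0][1] + B[1][0] = 10 + -2 = 8, A[0][2] + B[2][0] = 7 + 3 = 10) = 8 (attained at k = 1)
  C[0][1] = min over k of (A[0][0] + B[0][1] = 2 + 6 = 8, A[0][1] + B[1][1] = 10 + 2 = 12, A[0][2] + B[2][1] = 7 + 5 = 12) = 8 (attained at k = 0)
  C[0][2] = min over k of (A[0][0] + B[0][2] = 2 + 0 = 2, A[0][1] + B[1][2] = 10 + 4 = 14, A[0][2] + B[2][2] = 7 + -5 = 2) = 2 (attained at k = 0)
  C[1][0] = min over k of (A[1][0] + B[0][0] = -1 + 9 = 8, A[1][1] + B[1][0] = -3 + -2 = -5, A[1][2] + B[2][0] = -5 + 3 = -2) = -5 (attained at k = 1)
  C[1][1] = min over k of (A[1][0] + B[0][1] = -1 + 6 = 5, A[1][1] + B[1][1] = -3 + 2 = -1, A[1][2] + B[2][1] = -5 + 5 = 0) = -1 (attained at k = 1)
  C[1][2] = min over k of (A[1][0] + B[0][2] = -1 + 0 = -1, A[1][1] + B[1][2] = -3 + 4 = 1, A[1][2] + B[2][2] = -5 + -5 = -10) = -10 (attained at k = 2)
  C[2][0] = min over k of (A[2][0] + B[0][0] = 2 + 9 = 11, A[2][1] + B[1][0] = -3 + -2 = -5, A[2][2] + B[2][0] = -2 + 3 = 1) = -5 (attained at k = 1)
  C[2][1] = min over k of (A[2][0] + B[0][1] = 2 + 6 = 8, A[2][1] + B[1][1] = -3 + 2 = -1, A[2][2] + B[2][1] = -2 + 5 = 3) = -1 (attained at k = 1)
  C[2][2] = min over k of (A[2][0] + B[0][2] = 2 + 0 = 2, A[2][1] + B[1][2] = -3 + 4 = 1, A[2][2] + B[2][2] = -2 + -5 = -7) = -7 (attained at k = 2)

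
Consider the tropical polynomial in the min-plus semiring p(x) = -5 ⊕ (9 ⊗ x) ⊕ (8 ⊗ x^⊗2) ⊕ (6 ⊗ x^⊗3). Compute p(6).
p(6) = -5

A tropical monomial a ⊗ x^⊗i evaluates to a + i · x. Evaluating each term at x = 6:
  Term 0 contributes -5 + 0 · 6 = -5
  Term 1 contributes 9 + 1 · 6 = 15
  Term 2 contributes 8 + 2 · 6 = 20
  Term 3 contributes 6 + 3 · 6 = 24
p(6) = ⊕ of these = min[-5, 15, 20, 24] = -5.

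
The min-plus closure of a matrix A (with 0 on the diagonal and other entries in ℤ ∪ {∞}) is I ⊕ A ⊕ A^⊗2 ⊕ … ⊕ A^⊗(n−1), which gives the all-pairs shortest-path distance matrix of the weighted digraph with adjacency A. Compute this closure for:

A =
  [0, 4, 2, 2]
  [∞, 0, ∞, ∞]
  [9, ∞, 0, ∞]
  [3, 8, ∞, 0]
Closure =
  [0, 4, 2, 2]
  [∞, 0, ∞, ∞]
  [9, 13, 0, 11]
  [3, 7, 5, 0]

This is the Floyd-Warshall all-pairs shortest-path computation. For each intermediate vertex k = 0, 1, …, 3, update dist[i][j] ← min(dist[i][j], dist[i][k] + dist[k][j]). The final matrix gives, for each (i, j), the minimum total weight of any directed path from i to j (possibly empty when i = j).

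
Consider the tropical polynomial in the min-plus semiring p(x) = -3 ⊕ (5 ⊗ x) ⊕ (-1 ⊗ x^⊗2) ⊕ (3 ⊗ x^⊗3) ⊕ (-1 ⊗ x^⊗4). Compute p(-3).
p(-3) = -13

A tropical monomial a ⊗ x^⊗i evaluates to a + i · x. Evaluating each term at x = -3:
  Term 0 contributes -3 + 0 · -3 = -3
  Term 1 contributes 5 + 1 · -3 = 2
  Term 2 contributes -1 + 2 · -3 = -7
  Term 3 contributes 3 + 3 · -3 = -6
  Term 4 contributes -1 + 4 · -3 = -13
p(-3) = ⊕ of these = min[-3, 2, -7, -6, -13] = -13.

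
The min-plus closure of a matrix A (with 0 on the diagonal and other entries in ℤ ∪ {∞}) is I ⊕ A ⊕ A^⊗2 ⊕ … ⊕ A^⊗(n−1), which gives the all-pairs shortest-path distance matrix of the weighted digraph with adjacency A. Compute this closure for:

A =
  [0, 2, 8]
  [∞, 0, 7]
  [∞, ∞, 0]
Closure =
  [0, 2, 8]
  [∞, 0, 7]
  [∞, ∞, 0]

This is the Floyd-Warshall all-pairs shortest-path computation. For each intermediate vertex k = 0, 1, …, 2, update dist[i][j] ← min(dist[i][j], dist[i][k] + dist[k][j]). The final matrix gives, for each (i, j), the minimum total weight of any directed path from i to j (possibly empty when i = j).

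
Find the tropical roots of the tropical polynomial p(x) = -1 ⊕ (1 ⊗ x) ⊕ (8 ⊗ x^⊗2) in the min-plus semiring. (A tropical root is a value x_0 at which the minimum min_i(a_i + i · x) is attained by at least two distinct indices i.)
Roots: {-7, -2}

Each tropical root is a break point of the lower envelope of the lines y = a_i + i · x (there are 3 lines, with slopes 0, 1, ..., 2). Only the lines that attain the minimum somewhere contribute to roots; other lines are dominated. Here the surviving (envelope) indices are i = 2, i = 1, i = 0.
Intersections between consecutive envelope lines give the roots: for adjacent envelope indices i < j the intersection is x = (a_i − a_j) / (j − i). Reading off the sorted break points: {-7, -2}.
Verification: at each break x_0, at least two indices attain the minimum of min_i(a_i + i · x_0).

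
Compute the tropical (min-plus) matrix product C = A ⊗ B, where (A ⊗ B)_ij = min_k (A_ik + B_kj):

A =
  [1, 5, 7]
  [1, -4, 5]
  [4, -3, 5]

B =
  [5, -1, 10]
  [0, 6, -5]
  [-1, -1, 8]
A ⊗ B =
  [5, 0, 0]
  [-4, 0, -9]
  [-3, 3, -8]

Apply the min-plus product entry-by-entry:
  C[0][0] = min over k of (A[0][0] + B[0][0] = 1 + 5 = 6, A[0][1] + B[1][0] = 5 + 0 = 5, A[0][2] + B[2][0] = 7 + -1 = 6) = 5 (attained at k = 1)
  C[0][1] = min over k of (A[0][0] + B[0][1] = 1 + -1 = 0, A[0][1] + B[1][1] = 5 + 6 = 11, A[0][2] + B[2][1] = 7 + -1 = 6) = 0 (attained at k = 0)
  C[0][2] = min over k of (A[0][0] + B[0][2] = 1 + 10 = 11, A[0][1] + B[1][2] = 5 + -5 = 0, A[0][2] + B[2][2] = 7 + 8 = 15) = 0 (attained at k = 1)
  C[1][0] = min over k of (A[1][0] + B[0][0] = 1 + 5 = 6, A[1][1] + B[1][0] = -4 + 0 = -4, A[1][2] + B[2][0] = 5 + -1 = 4) = -4 (attained at k = 1)
  C[1][1] = min over k of (A[1][0] + B[0][1] = 1 + -1 = 0, A[1][1] + B[1][1] = -4 + 6 = 2, A[1][2] + B[2][1] = 5 + -1 = 4) = 0 (attained at k = 0)
  C[1][2] = min over k of (A[1][0] + B[0][2] = 1 + 10 = 11, A[1][1] + B[1][2] = -4 + -5 = -9, A[1][2] + B[2][2] = 5 + 8 = 13) = -9 (attained at k = 1)
  C[2][0] = min over k of (A[2][0] + B[0][0] = 4 + 5 = 9, A[2][1] + B[1][0] = -3 + 0 = -3, A[2][2] + B[2][0] = 5 + -1 = 4) = -3 (attained at k = 1)
  C[2][1] = min over k of (A[2][0] + B[0][1] = 4 + -1 = 3, A[2][1] + B[1][1] = -3 + 6 = 3, A[2][2] + B[2][1] = 5 + -1 = 4) = 3 (attained at k = 0)
  C[2][2] = min over k of (A[2][0] + B[0][2] = 4 + 10 = 14, A[2][1] + B[1][2] = -3 + -5 = -8, A[2][2] + B[2][2] = 5 + 8 = 13) = -8 (attained at k = 1)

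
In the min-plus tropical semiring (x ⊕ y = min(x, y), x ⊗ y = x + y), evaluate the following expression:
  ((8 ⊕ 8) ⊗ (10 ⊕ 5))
((8 ⊕ 8) ⊗ (10 ⊕ 5)) = 13

Expand innermost to outermost. Recall ⊕ takes the minimum of its arguments and ⊗ takes their sum. Working out the expression ((8 ⊕ 8) ⊗ (10 ⊕ 5)) gives 13.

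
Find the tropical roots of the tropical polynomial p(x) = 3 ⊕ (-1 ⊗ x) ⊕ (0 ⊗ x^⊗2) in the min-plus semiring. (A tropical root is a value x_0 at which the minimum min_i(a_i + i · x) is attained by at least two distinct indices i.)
Roots: {-1, 4}

Each tropical root is a break point of the lower envelope of the lines y = a_i + i · x (there are 3 lines, with slopes 0, 1, ..., 2). Only the lines that attain the minimum somewhere contribute to roots; other lines are dominated. Here the surviving (envelope) indices are i = 2, i = 1, i = 0.
Intersections between consecutive envelope lines give the roots: for adjacent envelope indices i < j the intersection is x = (a_i − a_j) / (j − i). Reading off the sorted break points: {-1, 4}.
Verification: at each break x_0, at least two indices attain the minimum of min_i(a_i + i · x_0).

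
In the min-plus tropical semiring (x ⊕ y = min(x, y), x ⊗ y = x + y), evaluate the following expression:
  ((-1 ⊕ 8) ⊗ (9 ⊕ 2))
((-1 ⊕ 8) ⊗ (9 ⊕ 2)) = 1

Expand innermost to outermost. Recall ⊕ takes the minimum of its arguments and ⊗ takes their sum. Working out the expression ((-1 ⊕ 8) ⊗ (9 ⊕ 2)) gives 1.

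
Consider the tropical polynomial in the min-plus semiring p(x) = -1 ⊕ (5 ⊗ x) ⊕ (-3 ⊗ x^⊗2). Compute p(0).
p(0) = -3

A tropical monomial a ⊗ x^⊗i evaluates to a + i · x. Evaluating each term at x = 0:
  Term 0 contributes -1 + 0 · 0 = -1
  Term 1 contributes 5 + 1 · 0 = 5
  Term 2 contributes -3 + 2 · 0 = -3
p(0) = ⊕ of these = min[-1, 5, -3] = -3.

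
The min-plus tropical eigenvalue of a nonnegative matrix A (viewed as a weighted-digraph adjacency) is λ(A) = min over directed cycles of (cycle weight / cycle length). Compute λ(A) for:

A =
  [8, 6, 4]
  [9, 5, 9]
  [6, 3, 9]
λ(A) = 5

Enumerate directed cycles and compute their means (weight / length). Sample:
  cycle 0 → 0: weight = 8, length = 1, mean = 8/1 ≈ 8.000
  cycle 1 → 1: weight = 5, length = 1, mean = 5/1 ≈ 5.000
  cycle 2 → 2: weight = 9, length = 1, mean = 9/1 ≈ 9.000
  cycle 0 → 1 → 0: weight = 15, length = 2, mean = 15/2 ≈ 7.500
  cycle 0 → 2 → 0: weight = 10, length = 2, mean = 10/2 ≈ 5.000
  cycle 1 → 0 → 1: weight = 15, length = 2, mean = 15/2 ≈ 7.500
Minimum mean = 5.000, attained e.g. along the cycle 1 → 1 with weight 5 and length 1. So λ(A) = 5/1 = 5.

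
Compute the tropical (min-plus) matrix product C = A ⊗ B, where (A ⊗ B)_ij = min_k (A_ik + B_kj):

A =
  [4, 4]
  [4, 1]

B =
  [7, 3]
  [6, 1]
A ⊗ B =
  [10, 5]
  [7, 2]

Apply the min-plus product entry-by-entry:
  C[0][0] = min over k of (A[0][0] + B[0][0] = 4 + 7 = 11, A[0][1] + B[1][0] = 4 + 6 = 10) = 10 (attained at k = 1)
  C[0][1] = min over k of (A[0][0] + B[0][1] = 4 + 3 = 7, A[0][1] + B[1][1] = 4 + 1 = 5) = 5 (attained at k = 1)
  C[1][0] = min over k of (A[1][0] + B[0][0] = 4 + 7 = 11, A[1][1] + B[1][0] = 1 + 6 = 7) = 7 (attained at k = 1)
  C[1][1] = min over k of (A[1][0] + B[0][1] = 4 + 3 = 7, A[1][1] + B[1][1] = 1 + 1 = 2) = 2 (attained at k = 1)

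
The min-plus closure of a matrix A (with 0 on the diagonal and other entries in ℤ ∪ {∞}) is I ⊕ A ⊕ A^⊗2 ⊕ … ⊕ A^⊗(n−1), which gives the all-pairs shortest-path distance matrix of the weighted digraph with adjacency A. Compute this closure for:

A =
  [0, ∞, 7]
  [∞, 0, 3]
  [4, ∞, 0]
Closure =
  [0, ∞, 7]
  [7, 0, 3]
  [4, ∞, 0]

This is the Floyd-Warshall all-pairs shortest-path computation. For each intermediate vertex k = 0, 1, …, 2, update dist[i][j] ← min(dist[i][j], dist[i][k] + dist[k][j]). The final matrix gives, for each (i, j), the minimum total weight of any directed path from i to j (possibly empty when i = j).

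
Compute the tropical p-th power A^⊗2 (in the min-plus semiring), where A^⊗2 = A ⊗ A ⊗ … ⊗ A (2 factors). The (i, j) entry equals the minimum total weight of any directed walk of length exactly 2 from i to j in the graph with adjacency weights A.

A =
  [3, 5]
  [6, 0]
A^⊗2 =
  [6, 5]
  [6, 0]

Each entry (A^⊗2)_ij equals the minimum over all length-2 walks i = v_0 → v_1 → … → v_2 = j of Σ_t A[v_t][v_{t+1}]. For example, for (i, j) = (0, 1) we minimise over 2 possible intermediate vertex sequences; the minimum is 5, attained along the walk 0 → 1 → 1.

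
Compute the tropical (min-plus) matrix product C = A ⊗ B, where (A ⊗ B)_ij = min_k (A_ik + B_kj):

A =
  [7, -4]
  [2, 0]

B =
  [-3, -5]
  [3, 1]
A ⊗ B =
  [-1, -3]
  [-1, -3]

Apply the min-plus product entry-by-entry:
  C[0][0] = min over k of (A[0][0] + B[0][0] = 7 + -3 = 4, A[0][1] + B[1][0] = -4 + 3 = -1) = -1 (attained at k = 1)
  C[0][1] = min over k of (A[0][0] + B[0][1] = 7 + -5 = 2, A[0][1] + B[1][1] = -4 + 1 = -3) = -3 (attained at k = 1)
  C[1][0] = min over k of (A[1][0] + B[0][0] = 2 + -3 = -1, A[1][1] + B[1][0] = 0 + 3 = 3) = -1 (attained at k = 0)
  C[1][1] = min over k of (A[1][0] + B[0][1] = 2 + -5 = -3, A[1][1] + B[1][1] = 0 + 1 = 1) = -3 (attained at k = 0)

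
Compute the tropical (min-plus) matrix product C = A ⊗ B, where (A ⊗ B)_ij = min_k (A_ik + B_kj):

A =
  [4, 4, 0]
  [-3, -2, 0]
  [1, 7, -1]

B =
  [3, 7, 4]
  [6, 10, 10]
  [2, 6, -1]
A ⊗ B =
  [2, 6, -1]
  [0, 4, -1]
  [1, 5, -2]

Apply the min-plus product entry-by-entry:
  C[0][0] = min over k of (A[0][0] + B[0][0] = 4 + 3 = 7, A[0][1] + B[1][0] = 4 + 6 = 10, A[0][2] + B[2][0] = 0 + 2 = 2) = 2 (attained at k = 2)
  C[0][1] = min over k of (A[0][0] + B[0][1] = 4 + 7 = 11, A[0][1] + B[1][1] = 4 + 10 = 14, A[0][2] + B[2][1] = 0 + 6 = 6) = 6 (attained at k = 2)
  C[0][2] = min over k of (A[0][0] + B[0][2] = 4 + 4 = 8, A[0][1] + B[1][2] = 4 + 10 = 14, A[0][2] + B[2][2] = 0 + -1 = -1) = -1 (attained at k = 2)
  C[1][0] = min over k of (A[1][0] + B[0][0] = -3 + 3 = 0, A[1][1] + B[1][0] = -2 + 6 = 4, A[1][2] + B[2][0] = 0 + 2 = 2) = 0 (attained at k = 0)
  C[1][1] = min over k of (A[1][0] + B[0][1] = -3 + 7 = 4, A[1][1] + B[1][1] = -2 + 10 = 8, A[1][2] + B[2][1] = 0 + 6 = 6) = 4 (attained at k = 0)
  C[1][2] = min over k of (A[1][0] + B[0][2] = -3 + 4 = 1, A[1][1] + B[1][2] = -2 + 10 = 8, A[1][2] + B[2][2] = 0 + -1 = -1) = -1 (attained at k = 2)
  C[2][0] = min over k of (A[2][0] + B[0][0] = 1 + 3 = 4, A[2][1] + B[1][0] = 7 + 6 = 13, A[2][2] + B[2][0] = -1 + 2 = 1) = 1 (attained at k = 2)
  C[2][1] = min over k of (A[2][0] + B[0][1] = 1 + 7 = 8, A[2][1] + B[1][1] = 7 + 10 = 17, A[2][2] + B[2][1] = -1 + 6 = 5) = 5 (attained at k = 2)
  C[2][2] = min over k of (A[2][0] + B[0][2] = 1 + 4 = 5, A[2][1] + B[1][2] = 7 + 10 = 17, A[2][2] + B[2][2] = -1 + -1 = -2) = -2 (attained at k = 2)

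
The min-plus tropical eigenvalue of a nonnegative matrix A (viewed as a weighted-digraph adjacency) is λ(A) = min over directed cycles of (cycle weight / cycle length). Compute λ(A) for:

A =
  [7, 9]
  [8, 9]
λ(A) = 7

Enumerate directed cycles and compute their means (weight / length). Sample:
  cycle 0 → 0: weight = 7, length = 1, mean = 7/1 ≈ 7.000
  cycle 1 → 1: weight = 9, length = 1, mean = 9/1 ≈ 9.000
  cycle 0 → 1 → 0: weight = 17, length = 2, mean = 17/2 ≈ 8.500
  cycle 1 → 0 → 1: weight = 17, length = 2, mean = 17/2 ≈ 8.500
Minimum mean = 7.000, attained e.g. along the cycle 0 → 0 with weight 7 and length 1. So λ(A) = 7/1 = 7.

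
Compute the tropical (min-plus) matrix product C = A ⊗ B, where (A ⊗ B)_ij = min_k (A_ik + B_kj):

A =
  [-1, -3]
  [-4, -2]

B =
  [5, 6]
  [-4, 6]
A ⊗ B =
  [-7, 3]
  [-6, 2]

Apply the min-plus product entry-by-entry:
  C[0][0] = min over k of (A[0][0] + B[0][0] = -1 + 5 = 4, A[0][1] + B[1][0] = -3 + -4 = -7) = -7 (attained at k = 1)
  C[0][1] = min over k of (A[0][0] + B[0][1] = -1 + 6 = 5, A[0][1] + B[1][1] = -3 + 6 = 3) = 3 (attained at k = 1)
  C[1][0] = min over k of (A[1][0] + B[0][0] = -4 + 5 = 1, A[1][1] + B[1][0] = -2 + -4 = -6) = -6 (attained at k = 1)
  C[1][1] = min over k of (A[1][0] + B[0][1] = -4 + 6 = 2, A[1][1] + B[1][1] = -2 + 6 = 4) = 2 (attained at k = 0)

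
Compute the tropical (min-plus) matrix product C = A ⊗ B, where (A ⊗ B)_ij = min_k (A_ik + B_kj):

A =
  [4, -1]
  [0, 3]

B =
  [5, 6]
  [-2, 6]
A ⊗ B =
  [-3, 5]
  [1, 6]

Apply the min-plus product entry-by-entry:
  C[0][0] = min over k of (A[0][0] + B[0][0] = 4 + 5 = 9, A[0][1] + B[1][0] = -1 + -2 = -3) = -3 (attained at k = 1)
  C[0][1] = min over k of (A[0][0] + B[0][1] = 4 + 6 = 10, A[0][1] + B[1][1] = -1 + 6 = 5) = 5 (attained at k = 1)
  C[1][0] = min over k of (A[1][0] + B[0][0] = 0 + 5 = 5, A[1][1] + B[1][0] = 3 + -2 = 1) = 1 (attained at k = 1)
  C[1][1] = min over k of (A[1][0] + B[0][1] = 0 + 6 = 6, A[1][1] + B[1][1] = 3 + 6 = 9) = 6 (attained at k = 0)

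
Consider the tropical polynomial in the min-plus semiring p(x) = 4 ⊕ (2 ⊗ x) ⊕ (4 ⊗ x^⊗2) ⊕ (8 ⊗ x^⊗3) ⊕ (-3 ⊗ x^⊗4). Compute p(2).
p(2) = 4

A tropical monomial a ⊗ x^⊗i evaluates to a + i · x. Evaluating each term at x = 2:
  Term 0 contributes 4 + 0 · 2 = 4
  Term 1 contributes 2 + 1 · 2 = 4
  Term 2 contributes 4 + 2 · 2 = 8
  Term 3 contributes 8 + 3 · 2 = 14
  Term 4 contributes -3 + 4 · 2 = 5
p(2) = ⊕ of these = min[4, 4, 8, 14, 5] = 4.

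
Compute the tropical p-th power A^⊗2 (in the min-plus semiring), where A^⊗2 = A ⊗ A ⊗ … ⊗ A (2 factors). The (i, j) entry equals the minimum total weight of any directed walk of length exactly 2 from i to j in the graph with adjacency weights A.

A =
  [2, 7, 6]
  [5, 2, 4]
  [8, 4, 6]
A^⊗2 =
  [4, 9, 8]
  [7, 4, 6]
  [9, 6, 8]

Each entry (A^⊗2)_ij equals the minimum over all length-2 walks i = v_0 → v_1 → … → v_2 = j of Σ_t A[v_t][v_{t+1}]. For example, for (i, j) = (0, 2) we minimise over 3 possible intermediate vertex sequences; the minimum is 8, attained along the walk 0 → 0 → 2.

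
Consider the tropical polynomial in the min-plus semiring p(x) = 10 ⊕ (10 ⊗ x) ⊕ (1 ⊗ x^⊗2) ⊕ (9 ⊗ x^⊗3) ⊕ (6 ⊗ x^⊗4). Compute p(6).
p(6) = 10

A tropical monomial a ⊗ x^⊗i evaluates to a + i · x. Evaluating each term at x = 6:
  Term 0 contributes 10 + 0 · 6 = 10
  Term 1 contributes 10 + 1 · 6 = 16
  Term 2 contributes 1 + 2 · 6 = 13
  Term 3 contributes 9 + 3 · 6 = 27
  Term 4 contributes 6 + 4 · 6 = 30
p(6) = ⊕ of these = min[10, 16, 13, 27, 30] = 10.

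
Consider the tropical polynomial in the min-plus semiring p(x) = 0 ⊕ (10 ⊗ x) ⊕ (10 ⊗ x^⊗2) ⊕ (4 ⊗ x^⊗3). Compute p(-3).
p(-3) = -5

A tropical monomial a ⊗ x^⊗i evaluates to a + i · x. Evaluating each term at x = -3:
  Term 0 contributes 0 + 0 · -3 = 0
  Term 1 contributes 10 + 1 · -3 = 7
  Term 2 contributes 10 + 2 · -3 = 4
  Term 3 contributes 4 + 3 · -3 = -5
p(-3) = ⊕ of these = min[0, 7, 4, -5] = -5.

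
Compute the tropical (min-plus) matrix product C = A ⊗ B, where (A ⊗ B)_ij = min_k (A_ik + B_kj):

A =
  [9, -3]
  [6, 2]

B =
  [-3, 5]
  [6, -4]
A ⊗ B =
  [3, -7]
  [3, -2]

Apply the min-plus product entry-by-entry:
  C[0][0] = min over k of (A[0][0] + B[0][0] = 9 + -3 = 6, A[0][1] + B[1][0] = -3 + 6 = 3) = 3 (attained at k = 1)
  C[0][1] = min over k of (A[0][0] + B[0][1] = 9 + 5 = 14, A[0][1] + B[1][1] = -3 + -4 = -7) = -7 (attained at k = 1)
  C[1][0] = min over k of (A[1][0] + B[0][0] = 6 + -3 = 3, A[1][1] + B[1][0] = 2 + 6 = 8) = 3 (attained at k = 0)
  C[1][1] = min over k of (A[1][0] + B[0][1] = 6 + 5 = 11, A[1][1] + B[1][1] = 2 + -4 = -2) = -2 (attained at k = 1)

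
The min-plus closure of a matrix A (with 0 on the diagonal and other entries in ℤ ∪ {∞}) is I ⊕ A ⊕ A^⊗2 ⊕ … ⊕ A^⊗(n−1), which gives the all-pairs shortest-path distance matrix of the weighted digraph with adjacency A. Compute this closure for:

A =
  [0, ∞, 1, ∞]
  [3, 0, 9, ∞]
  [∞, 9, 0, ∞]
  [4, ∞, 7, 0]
Closure =
  [0, 10, 1, ∞]
  [3, 0, 4, ∞]
  [12, 9, 0, ∞]
  [4, 14, 5, 0]

This is the Floyd-Warshall all-pairs shortest-path computation. For each intermediate vertex k = 0, 1, …, 3, update dist[i][j] ← min(dist[i][j], dist[i][k] + dist[k][j]). The final matrix gives, for each (i, j), the minimum total weight of any directed path from i to j (possibly empty when i = j).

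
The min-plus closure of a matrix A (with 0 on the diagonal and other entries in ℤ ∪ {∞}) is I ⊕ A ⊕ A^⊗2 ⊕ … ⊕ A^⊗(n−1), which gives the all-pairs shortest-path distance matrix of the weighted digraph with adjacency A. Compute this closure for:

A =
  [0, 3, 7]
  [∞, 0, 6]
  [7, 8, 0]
Closure =
  [0, 3, 7]
  [13, 0, 6]
  [7, 8, 0]

This is the Floyd-Warshall all-pairs shortest-path computation. For each intermediate vertex k = 0, 1, …, 2, update dist[i][j] ← min(dist[i][j], dist[i][k] + dist[k][j]). The final matrix gives, for each (i, j), the minimum total weight of any directed path from i to j (possibly empty when i = j).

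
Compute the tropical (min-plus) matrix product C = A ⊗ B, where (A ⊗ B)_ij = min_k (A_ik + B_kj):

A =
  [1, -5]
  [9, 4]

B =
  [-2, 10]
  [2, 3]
A ⊗ B =
  [-3, -2]
  [6, 7]

Apply the min-plus product entry-by-entry:
  C[0][0] = min over k of (A[0][0] + B[0][0] = 1 + -2 = -1, A[0][1] + B[1][0] = -5 + 2 = -3) = -3 (attained at k = 1)
  C[0][1] = min over k of (A[0][0] + B[0][1] = 1 + 10 = 11, A[0][1] + B[1][1] = -5 + 3 = -2) = -2 (attained at k = 1)
  C[1][0] = min over k of (A[1][0] + B[0][0] = 9 + -2 = 7, A[1][1] + B[1][0] = 4 + 2 = 6) = 6 (attained at k = 1)
  C[1][1] = min over k of (A[1][0] + B[0][1] = 9 + 10 = 19, A[1][1] + B[1][1] = 4 + 3 = 7) = 7 (attained at k = 1)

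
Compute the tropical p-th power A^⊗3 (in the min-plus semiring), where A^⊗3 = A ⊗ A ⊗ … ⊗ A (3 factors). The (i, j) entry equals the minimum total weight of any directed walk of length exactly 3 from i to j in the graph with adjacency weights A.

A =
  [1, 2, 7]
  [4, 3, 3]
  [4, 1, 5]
A^⊗3 =
  [3, 4, 6]
  [6, 7, 7]
  [6, 5, 7]

Each entry (A^⊗3)_ij equals the minimum over all length-3 walks i = v_0 → v_1 → … → v_3 = j of Σ_t A[v_t][v_{t+1}]. For example, for (i, j) = (0, 2) we minimise over 9 possible intermediate vertex sequences; the minimum is 6, attained along the walk 0 → 0 → 1 → 2.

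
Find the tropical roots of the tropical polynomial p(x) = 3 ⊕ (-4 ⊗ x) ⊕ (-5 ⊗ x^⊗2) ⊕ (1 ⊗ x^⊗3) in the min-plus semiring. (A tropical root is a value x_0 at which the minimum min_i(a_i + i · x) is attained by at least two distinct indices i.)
Roots: {-6, 1, 7}

Each tropical root is a break point of the lower envelope of the lines y = a_i + i · x (there are 4 lines, with slopes 0, 1, ..., 3). Only the lines that attain the minimum somewhere contribute to roots; other lines are dominated. Here the surviving (envelope) indices are i = 3, i = 2, i = 1, i = 0.
Intersections between consecutive envelope lines give the roots: for adjacent envelope indices i < j the intersection is x = (a_i − a_j) / (j − i). Reading off the sorted break points: {-6, 1, 7}.
Verification: at each break x_0, at least two indices attain the minimum of min_i(a_i + i · x_0).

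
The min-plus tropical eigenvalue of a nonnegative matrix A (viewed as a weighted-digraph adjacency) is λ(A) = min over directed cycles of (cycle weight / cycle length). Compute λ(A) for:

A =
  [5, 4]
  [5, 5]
λ(A) = 9/2

Enumerate directed cycles and compute their means (weight / length). Sample:
  cycle 0 → 0: weight = 5, length = 1, mean = 5/1 ≈ 5.000
  cycle 1 → 1: weight = 5, length = 1, mean = 5/1 ≈ 5.000
  cycle 0 → 1 → 0: weight = 9, length = 2, mean = 9/2 ≈ 4.500
  cycle 1 → 0 → 1: weight = 9, length = 2, mean = 9/2 ≈ 4.500
Minimum mean = 4.500, attained e.g. along the cycle 0 → 1 → 0 with weight 9 and length 2. So λ(A) = 9/2 = 9/2.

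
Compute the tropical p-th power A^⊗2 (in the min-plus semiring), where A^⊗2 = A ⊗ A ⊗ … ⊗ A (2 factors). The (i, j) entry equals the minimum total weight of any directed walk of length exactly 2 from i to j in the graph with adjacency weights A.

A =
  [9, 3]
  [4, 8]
A^⊗2 =
  [7, 11]
  [12, 7]

Each entry (A^⊗2)_ij equals the minimum over all length-2 walks i = v_0 → v_1 → … → v_2 = j of Σ_t A[v_t][v_{t+1}]. For example, for (i, j) = (0, 1) we minimise over 2 possible intermediate vertex sequences; the minimum is 11, attained along the walk 0 → 1 → 1.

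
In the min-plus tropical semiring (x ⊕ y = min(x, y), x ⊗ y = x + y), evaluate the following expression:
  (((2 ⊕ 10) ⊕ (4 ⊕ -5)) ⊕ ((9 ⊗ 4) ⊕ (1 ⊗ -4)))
(((2 ⊕ 10) ⊕ (4 ⊕ -5)) ⊕ ((9 ⊗ 4) ⊕ (1 ⊗ -4))) = -5

Expand innermost to outermost. Recall ⊕ takes the minimum of its arguments and ⊗ takes their sum. Working out the expression (((2 ⊕ 10) ⊕ (4 ⊕ -5)) ⊕ ((9 ⊗ 4) ⊕ (1 ⊗ -4))) gives -5.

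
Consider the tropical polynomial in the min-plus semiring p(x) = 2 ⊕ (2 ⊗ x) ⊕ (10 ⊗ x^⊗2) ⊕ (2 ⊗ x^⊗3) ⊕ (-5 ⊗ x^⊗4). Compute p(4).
p(4) = 2

A tropical monomial a ⊗ x^⊗i evaluates to a + i · x. Evaluating each term at x = 4:
  Term 0 contributes 2 + 0 · 4 = 2
  Term 1 contributes 2 + 1 · 4 = 6
  Term 2 contributes 10 + 2 · 4 = 18
  Term 3 contributes 2 + 3 · 4 = 14
  Term 4 contributes -5 + 4 · 4 = 11
p(4) = ⊕ of these = min[2, 6, 18, 14, 11] = 2.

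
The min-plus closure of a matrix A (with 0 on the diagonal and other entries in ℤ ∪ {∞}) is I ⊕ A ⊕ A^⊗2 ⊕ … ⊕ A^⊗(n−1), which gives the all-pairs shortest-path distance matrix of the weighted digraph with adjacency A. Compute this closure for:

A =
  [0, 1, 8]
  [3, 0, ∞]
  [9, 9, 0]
Closure =
  [0, 1, 8]
  [3, 0, 11]
  [9, 9, 0]

This is the Floyd-Warshall all-pairs shortest-path computation. For each intermediate vertex k = 0, 1, …, 2, update dist[i][j] ← min(dist[i][j], dist[i][k] + dist[k][j]). The final matrix gives, for each (i, j), the minimum total weight of any directed path from i to j (possibly empty when i = j).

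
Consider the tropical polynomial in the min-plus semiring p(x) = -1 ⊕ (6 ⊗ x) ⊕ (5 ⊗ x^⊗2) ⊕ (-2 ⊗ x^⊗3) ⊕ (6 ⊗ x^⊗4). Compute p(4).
p(4) = -1

A tropical monomial a ⊗ x^⊗i evaluates to a + i · x. Evaluating each term at x = 4:
  Term 0 contributes -1 + 0 · 4 = -1
  Term 1 contributes 6 + 1 · 4 = 10
  Term 2 contributes 5 + 2 · 4 = 13
  Term 3 contributes -2 + 3 · 4 = 10
  Term 4 contributes 6 + 4 · 4 = 22
p(4) = ⊕ of these = min[-1, 10, 13, 10, 22] = -1.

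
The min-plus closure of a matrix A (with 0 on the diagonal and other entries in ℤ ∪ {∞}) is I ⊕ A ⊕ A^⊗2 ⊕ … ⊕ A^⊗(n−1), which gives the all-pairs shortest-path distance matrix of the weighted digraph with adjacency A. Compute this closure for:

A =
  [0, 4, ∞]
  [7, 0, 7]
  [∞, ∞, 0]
Closure =
  [0, 4, 11]
  [7, 0, 7]
  [∞, ∞, 0]

This is the Floyd-Warshall all-pairs shortest-path computation. For each intermediate vertex k = 0, 1, …, 2, update dist[i][j] ← min(dist[i][j], dist[i][k] + dist[k][j]). The final matrix gives, for each (i, j), the minimum total weight of any directed path from i to j (possibly empty when i = j).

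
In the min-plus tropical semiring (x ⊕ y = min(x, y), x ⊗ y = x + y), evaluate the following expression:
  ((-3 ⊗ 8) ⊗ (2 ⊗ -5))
((-3 ⊗ 8) ⊗ (2 ⊗ -5)) = 2

Expand innermost to outermost. Recall ⊕ takes the minimum of its arguments and ⊗ takes their sum. Working out the expression ((-3 ⊗ 8) ⊗ (2 ⊗ -5)) gives 2.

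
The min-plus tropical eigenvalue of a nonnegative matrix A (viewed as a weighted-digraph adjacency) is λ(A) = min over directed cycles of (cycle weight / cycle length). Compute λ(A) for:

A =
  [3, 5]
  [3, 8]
λ(A) = 3

Enumerate directed cycles and compute their means (weight / length). Sample:
  cycle 0 → 0: weight = 3, length = 1, mean = 3/1 ≈ 3.000
  cycle 1 → 1: weight = 8, length = 1, mean = 8/1 ≈ 8.000
  cycle 0 → 1 → 0: weight = 8, length = 2, mean = 8/2 ≈ 4.000
  cycle 1 → 0 → 1: weight = 8, length = 2, mean = 8/2 ≈ 4.000
Minimum mean = 3.000, attained e.g. along the cycle 0 → 0 with weight 3 and length 1. So λ(A) = 3/1 = 3.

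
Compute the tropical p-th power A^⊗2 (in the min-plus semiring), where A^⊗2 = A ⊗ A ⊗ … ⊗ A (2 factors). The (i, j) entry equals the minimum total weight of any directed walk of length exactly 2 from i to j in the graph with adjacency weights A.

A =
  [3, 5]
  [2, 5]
A^⊗2 =
  [6, 8]
  [5, 7]

Each entry (A^⊗2)_ij equals the minimum over all length-2 walks i = v_0 → v_1 → … → v_2 = j of Σ_t A[v_t][v_{t+1}]. For example, for (i, j) = (0, 1) we minimise over 2 possible intermediate vertex sequences; the minimum is 8, attained along the walk 0 → 0 → 1.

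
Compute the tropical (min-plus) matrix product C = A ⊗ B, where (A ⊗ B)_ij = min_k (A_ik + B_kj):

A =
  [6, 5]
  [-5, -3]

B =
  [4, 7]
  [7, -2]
A ⊗ B =
  [10, 3]
  [-1, -5]

Apply the min-plus product entry-by-entry:
  C[0][0] = min over k of (A[0][0] + B[0][0] = 6 + 4 = 10, A[0][1] + B[1][0] = 5 + 7 = 12) = 10 (attained at k = 0)
  C[0][1] = min over k of (A[0][0] + B[0][1] = 6 + 7 = 13, A[0][1] + B[1][1] = 5 + -2 = 3) = 3 (attained at k = 1)
  C[1][0] = min over k of (A[1][0] + B[0][0] = -5 + 4 = -1, A[1][1] + B[1][0] = -3 + 7 = 4) = -1 (attained at k = 0)
  C[1][1] = min over k of (A[1][0] + B[0][1] = -5 + 7 = 2, A[1][1] + B[1][1] = -3 + -2 = -5) = -5 (attained at k = 1)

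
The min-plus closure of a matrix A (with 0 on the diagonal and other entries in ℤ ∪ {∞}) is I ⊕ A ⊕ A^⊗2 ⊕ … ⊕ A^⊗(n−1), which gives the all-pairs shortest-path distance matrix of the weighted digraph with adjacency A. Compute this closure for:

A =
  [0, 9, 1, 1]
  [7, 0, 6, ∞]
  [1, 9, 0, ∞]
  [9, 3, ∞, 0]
Closure =
  [0, 4, 1, 1]
  [7, 0, 6, 8]
  [1, 5, 0, 2]
  [9, 3, 9, 0]

This is the Floyd-Warshall all-pairs shortest-path computation. For each intermediate vertex k = 0, 1, …, 3, update dist[i][j] ← min(dist[i][j], dist[i][k] + dist[k][j]). The final matrix gives, for each (i, j), the minimum total weight of any directed path from i to j (possibly empty when i = j).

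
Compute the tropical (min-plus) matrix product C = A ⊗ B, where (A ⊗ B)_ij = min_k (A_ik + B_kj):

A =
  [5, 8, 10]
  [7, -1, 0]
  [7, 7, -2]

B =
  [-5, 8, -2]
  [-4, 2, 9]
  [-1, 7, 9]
A ⊗ B =
  [0, 10, 3]
  [-5, 1, 5]
  [-3, 5, 5]

Apply the min-plus product entry-by-entry:
  C[0][0] = min over k of (A[0][0] + B[0][0] = 5 + -5 = 0, A[0][1] + B[1][0] = 8 + -4 = 4, A[0][2] + B[2][0] = 10 + -1 = 9) = 0 (attained at k = 0)
  C[0][1] = min over k of (A[0][0] + B[0][1] = 5 + 8 = 13, A[0][1] + B[1][1] = 8 + 2 = 10, A[0][2] + B[2][1] = 10 + 7 = 17) = 10 (attained at k = 1)
  C[0][2] = min over k of (A[0][0] + B[0][2] = 5 + -2 = 3, A[0][1] + B[1][2] = 8 + 9 = 17, A[0][2] + B[2][2] = 10 + 9 = 19) = 3 (attained at k = 0)
  C[1][0] = min over k of (A[1][0] + B[0][0] = 7 + -5 = 2, A[1][1] + B[1][0] = -1 + -4 = -5, A[1][2] + B[2][0] = 0 + -1 = -1) = -5 (attained at k = 1)
  C[1][1] = min over k of (A[1][0] + B[0][1] = 7 + 8 = 15, A[1][1] + B[1][1] = -1 + 2 = 1, A[1][2] + B[2][1] = 0 + 7 = 7) = 1 (attained at k = 1)
  C[1][2] = min over k of (A[1][0] + B[0][2] = 7 + -2 = 5, A[1][1] + B[1][2] = -1 + 9 = 8, A[1][2] + B[2][2] = 0 + 9 = 9) = 5 (attained at k = 0)
  C[2][0] = min over k of (A[2][0] + B[0][0] = 7 + -5 = 2, A[2][1] + B[1][0] = 7 + -4 = 3, A[2][2] + B[2][0] = -2 + -1 = -3) = -3 (attained at k = 2)
  C[2][1] = min over k of (A[2][0] + B[0][1] = 7 + 8 = 15, A[2][1] + B[1][1] = 7 + 2 = 9, A[2][2] + B[2][1] = -2 + 7 = 5) = 5 (attained at k = 2)
  C[2][2] = min over k of (A[2][0] + B[0][2] = 7 + -2 = 5, A[2][1] + B[1][2] = 7 + 9 = 16, A[2][2] + B[2][2] = -2 + 9 = 7) = 5 (attained at k = 0)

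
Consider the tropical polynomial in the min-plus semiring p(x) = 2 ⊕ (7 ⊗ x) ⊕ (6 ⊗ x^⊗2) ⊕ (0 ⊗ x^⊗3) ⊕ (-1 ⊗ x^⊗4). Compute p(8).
p(8) = 2

A tropical monomial a ⊗ x^⊗i evaluates to a + i · x. Evaluating each term at x = 8:
  Term 0 contributes 2 + 0 · 8 = 2
  Term 1 contributes 7 + 1 · 8 = 15
  Term 2 contributes 6 + 2 · 8 = 22
  Term 3 contributes 0 + 3 · 8 = 24
  Term 4 contributes -1 + 4 · 8 = 31
p(8) = ⊕ of these = min[2, 15, 22, 24, 31] = 2.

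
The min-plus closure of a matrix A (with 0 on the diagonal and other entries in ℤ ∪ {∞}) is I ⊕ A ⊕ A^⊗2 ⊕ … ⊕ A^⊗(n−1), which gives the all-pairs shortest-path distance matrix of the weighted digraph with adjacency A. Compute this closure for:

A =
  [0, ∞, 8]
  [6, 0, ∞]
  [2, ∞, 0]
Closure =
  [0, ∞, 8]
  [6, 0, 14]
  [2, ∞, 0]

This is the Floyd-Warshall all-pairs shortest-path computation. For each intermediate vertex k = 0, 1, …, 2, update dist[i][j] ← min(dist[i][j], dist[i][k] + dist[k][j]). The final matrix gives, for each (i, j), the minimum total weight of any directed path from i to j (possibly empty when i = j).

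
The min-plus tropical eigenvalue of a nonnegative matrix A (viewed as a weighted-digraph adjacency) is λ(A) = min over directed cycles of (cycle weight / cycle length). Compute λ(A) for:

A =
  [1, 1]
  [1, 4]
λ(A) = 1

Enumerate directed cycles and compute their means (weight / length). Sample:
  cycle 0 → 0: weight = 1, length = 1, mean = 1/1 ≈ 1.000
  cycle 1 → 1: weight = 4, length = 1, mean = 4/1 ≈ 4.000
  cycle 0 → 1 → 0: weight = 2, length = 2, mean = 2/2 ≈ 1.000
  cycle 1 → 0 → 1: weight = 2, length = 2, mean = 2/2 ≈ 1.000
Minimum mean = 1.000, attained e.g. along the cycle 0 → 0 with weight 1 and length 1. So λ(A) = 1/1 = 1.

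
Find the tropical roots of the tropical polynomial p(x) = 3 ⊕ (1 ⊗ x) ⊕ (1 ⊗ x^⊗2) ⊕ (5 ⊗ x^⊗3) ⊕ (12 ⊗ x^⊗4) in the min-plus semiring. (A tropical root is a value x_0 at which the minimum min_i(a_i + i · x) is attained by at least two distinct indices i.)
Roots: {-7, -4, 0, 2}

Each tropical root is a break point of the lower envelope of the lines y = a_i + i · x (there are 5 lines, with slopes 0, 1, ..., 4). Only the lines that attain the minimum somewhere contribute to roots; other lines are dominated. Here the surviving (envelope) indices are i = 4, i = 3, i = 2, i = 1, i = 0.
Intersections between consecutive envelope lines give the roots: for adjacent envelope indices i < j the intersection is x = (a_i − a_j) / (j − i). Reading off the sorted break points: {-7, -4, 0, 2}.
Verification: at each break x_0, at least two indices attain the minimum of min_i(a_i + i · x_0).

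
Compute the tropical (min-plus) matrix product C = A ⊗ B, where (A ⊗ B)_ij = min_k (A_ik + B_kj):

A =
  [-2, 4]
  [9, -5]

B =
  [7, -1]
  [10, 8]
A ⊗ B =
  [5, -3]
  [5, 3]

Apply the min-plus product entry-by-entry:
  C[0][0] = min over k of (A[0][0] + B[0][0] = -2 + 7 = 5, A[0][1] + B[1][0] = 4 + 10 = 14) = 5 (attained at k = 0)
  C[0][1] = min over k of (A[0][0] + B[0][1] = -2 + -1 = -3, A[0][1] + B[1][1] = 4 + 8 = 12) = -3 (attained at k = 0)
  C[1][0] = min over k of (A[1][0] + B[0][0] = 9 + 7 = 16, A[1][1] + B[1][0] = -5 + 10 = 5) = 5 (attained at k = 1)
  C[1][1] = min over k of (A[1][0] + B[0][1] = 9 + -1 = 8, A[1][1] + B[1][1] = -5 + 8 = 3) = 3 (attained at k = 1)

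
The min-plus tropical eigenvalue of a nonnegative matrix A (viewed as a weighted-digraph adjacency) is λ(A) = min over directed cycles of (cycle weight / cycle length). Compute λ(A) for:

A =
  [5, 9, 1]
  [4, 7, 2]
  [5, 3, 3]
λ(A) = 5/2

Enumerate directed cycles and compute their means (weight / length). Sample:
  cycle 0 → 0: weight = 5, length = 1, mean = 5/1 ≈ 5.000
  cycle 1 → 1: weight = 7, length = 1, mean = 7/1 ≈ 7.000
  cycle 2 → 2: weight = 3, length = 1, mean = 3/1 ≈ 3.000
  cycle 0 → 1 → 0: weight = 13, length = 2, mean = 13/2 ≈ 6.500
  cycle 0 → 2 → 0: weight = 6, length = 2, mean = 6/2 ≈ 3.000
  cycle 1 → 0 → 1: weight = 13, length = 2, mean = 13/2 ≈ 6.500
Minimum mean = 2.500, attained e.g. along the cycle 1 → 2 → 1 with weight 5 and length 2. So λ(A) = 5/2 = 5/2.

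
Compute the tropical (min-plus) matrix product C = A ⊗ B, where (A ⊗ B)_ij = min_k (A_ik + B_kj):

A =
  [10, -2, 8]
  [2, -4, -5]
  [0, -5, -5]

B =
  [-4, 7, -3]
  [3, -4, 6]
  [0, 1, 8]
A ⊗ B =
  [1, -6, 4]
  [-5, -8, -1]
  [-5, -9, -3]

Apply the min-plus product entry-by-entry:
  C[0][0] = min over k of (A[0][0] + B[0][0] = 10 + -4 = 6, A[0][1] + B[1][0] = -2 + 3 = 1, A[0][2] + B[2][0] = 8 + 0 = 8) = 1 (attained at k = 1)
  C[0][1] = min over k of (A[0][0] + B[0][1] = 10 + 7 = 17, A[0][1] + B[1][1] = -2 + -4 = -6, A[0][2] + B[2][1] = 8 + 1 = 9) = -6 (attained at k = 1)
  C[0][2] = min over k of (A[0][0] + B[0][2] = 10 + -3 = 7, A[0][1] + B[1][2] = -2 + 6 = 4, A[0][2] + B[2][2] = 8 + 8 = 16) = 4 (attained at k = 1)
  C[1][0] = min over k of (A[1][0] + B[0][0] = 2 + -4 = -2, A[1][1] + B[1][0] = -4 + 3 = -1, A[1][2] + B[2][0] = -5 + 0 = -5) = -5 (attained at k = 2)
  C[1][1] = min over k of (A[1][0] + B[0][1] = 2 + 7 = 9, A[1][1] + B[1][1] = -4 + -4 = -8, A[1][2] + B[2][1] = -5 + 1 = -4) = -8 (attained at k = 1)
  C[1][2] = min over k of (A[1][0] + B[0][2] = 2 + -3 = -1, A[1][1] + B[1][2] = -4 + 6 = 2, A[1][2] + B[2][2] = -5 + 8 = 3) = -1 (attained at k = 0)
  C[2][0] = min over k of (A[2][0] + B[0][0] = 0 + -4 = -4, A[2][1] + B[1][0] = -5 + 3 = -2, A[2][2] + B[2][0] = -5 + 0 = -5) = -5 (attained at k = 2)
  C[2][1] = min over k of (A[2][0] + B[0][1] = 0 + 7 = 7, A[2][1] + B[1][1] = -5 + -4 = -9, A[2][2] + B[2][1] = -5 + 1 = -4) = -9 (attained at k = 1)
  C[2][2] = min over k of (A[2][0] + B[0][2] = 0 + -3 = -3, A[2][1] + B[1][2] = -5 + 6 = 1, A[2][2] + B[2][2] = -5 + 8 = 3) = -3 (attained at k = 0)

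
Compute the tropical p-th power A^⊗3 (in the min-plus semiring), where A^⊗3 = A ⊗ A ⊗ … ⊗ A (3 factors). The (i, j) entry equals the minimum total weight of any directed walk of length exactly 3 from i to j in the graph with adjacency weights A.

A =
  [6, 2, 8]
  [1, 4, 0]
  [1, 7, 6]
A^⊗3 =
  [3, 5, 6]
  [4, 3, 3]
  [4, 7, 3]

Each entry (A^⊗3)_ij equals the minimum over all length-3 walks i = v_0 → v_1 → … → v_3 = j of Σ_t A[v_t][v_{t+1}]. For example, for (i, j) = (0, 2) we minimise over 9 possible intermediate vertex sequences; the minimum is 6, attained along the walk 0 → 1 → 1 → 2.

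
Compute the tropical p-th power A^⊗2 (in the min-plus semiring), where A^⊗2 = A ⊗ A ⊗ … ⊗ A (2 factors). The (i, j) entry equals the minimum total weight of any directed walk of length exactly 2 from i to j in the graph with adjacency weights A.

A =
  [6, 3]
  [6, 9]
A^⊗2 =
  [9, 9]
  [12, 9]

Each entry (A^⊗2)_ij equals the minimum over all length-2 walks i = v_0 → v_1 → … → v_2 = j of Σ_t A[v_t][v_{t+1}]. For example, for (i, j) = (0, 1) we minimise over 2 possible intermediate vertex sequences; the minimum is 9, attained along the walk 0 → 0 → 1.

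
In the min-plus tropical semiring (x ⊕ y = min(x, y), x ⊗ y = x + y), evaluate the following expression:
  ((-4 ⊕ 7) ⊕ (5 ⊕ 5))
((-4 ⊕ 7) ⊕ (5 ⊕ 5)) = -4

Expand innermost to outermost. Recall ⊕ takes the minimum of its arguments and ⊗ takes their sum. Working out the expression ((-4 ⊕ 7) ⊕ (5 ⊕ 5)) gives -4.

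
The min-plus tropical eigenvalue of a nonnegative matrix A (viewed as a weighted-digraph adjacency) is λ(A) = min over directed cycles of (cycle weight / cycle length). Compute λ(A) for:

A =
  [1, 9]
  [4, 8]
λ(A) = 1

Enumerate directed cycles and compute their means (weight / length). Sample:
  cycle 0 → 0: weight = 1, length = 1, mean = 1/1 ≈ 1.000
  cycle 1 → 1: weight = 8, length = 1, mean = 8/1 ≈ 8.000
  cycle 0 → 1 → 0: weight = 13, length = 2, mean = 13/2 ≈ 6.500
  cycle 1 → 0 → 1: weight = 13, length = 2, mean = 13/2 ≈ 6.500
Minimum mean = 1.000, attained e.g. along the cycle 0 → 0 with weight 1 and length 1. So λ(A) = 1/1 = 1.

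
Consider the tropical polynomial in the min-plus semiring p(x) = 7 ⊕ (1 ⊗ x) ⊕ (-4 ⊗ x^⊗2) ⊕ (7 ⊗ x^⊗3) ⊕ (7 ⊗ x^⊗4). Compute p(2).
p(2) = 0

A tropical monomial a ⊗ x^⊗i evaluates to a + i · x. Evaluating each term at x = 2:
  Term 0 contributes 7 + 0 · 2 = 7
  Term 1 contributes 1 + 1 · 2 = 3
  Term 2 contributes -4 + 2 · 2 = 0
  Term 3 contributes 7 + 3 · 2 = 13
  Term 4 contributes 7 + 4 · 2 = 15
p(2) = ⊕ of these = min[7, 3, 0, 13, 15] = 0.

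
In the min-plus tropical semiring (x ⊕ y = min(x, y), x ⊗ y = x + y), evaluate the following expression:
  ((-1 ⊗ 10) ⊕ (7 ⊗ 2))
((-1 ⊗ 10) ⊕ (7 ⊗ 2)) = 9

Expand innermost to outermost. Recall ⊕ takes the minimum of its arguments and ⊗ takes their sum. Working out the expression ((-1 ⊗ 10) ⊕ (7 ⊗ 2)) gives 9.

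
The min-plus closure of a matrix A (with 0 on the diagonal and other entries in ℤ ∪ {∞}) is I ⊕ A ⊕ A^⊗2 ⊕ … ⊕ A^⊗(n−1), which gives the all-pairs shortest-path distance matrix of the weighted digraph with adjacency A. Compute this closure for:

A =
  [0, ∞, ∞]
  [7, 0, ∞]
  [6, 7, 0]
Closure =
  [0, ∞, ∞]
  [7, 0, ∞]
  [6, 7, 0]

This is the Floyd-Warshall all-pairs shortest-path computation. For each intermediate vertex k = 0, 1, …, 2, update dist[i][j] ← min(dist[i][j], dist[i][k] + dist[k][j]). The final matrix gives, for each (i, j), the minimum total weight of any directed path from i to j (possibly empty when i = j).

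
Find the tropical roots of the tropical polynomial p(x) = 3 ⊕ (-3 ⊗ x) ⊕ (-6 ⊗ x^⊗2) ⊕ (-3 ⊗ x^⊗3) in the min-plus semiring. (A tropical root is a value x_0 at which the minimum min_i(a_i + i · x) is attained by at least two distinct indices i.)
Roots: {-3, 3, 6}

Each tropical root is a break point of the lower envelope of the lines y = a_i + i · x (there are 4 lines, with slopes 0, 1, ..., 3). Only the lines that attain the minimum somewhere contribute to roots; other lines are dominated. Here the surviving (envelope) indices are i = 3, i = 2, i = 1, i = 0.
Intersections between consecutive envelope lines give the roots: for adjacent envelope indices i < j the intersection is x = (a_i − a_j) / (j − i). Reading off the sorted break points: {-3, 3, 6}.
Verification: at each break x_0, at least two indices attain the minimum of min_i(a_i + i · x_0).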